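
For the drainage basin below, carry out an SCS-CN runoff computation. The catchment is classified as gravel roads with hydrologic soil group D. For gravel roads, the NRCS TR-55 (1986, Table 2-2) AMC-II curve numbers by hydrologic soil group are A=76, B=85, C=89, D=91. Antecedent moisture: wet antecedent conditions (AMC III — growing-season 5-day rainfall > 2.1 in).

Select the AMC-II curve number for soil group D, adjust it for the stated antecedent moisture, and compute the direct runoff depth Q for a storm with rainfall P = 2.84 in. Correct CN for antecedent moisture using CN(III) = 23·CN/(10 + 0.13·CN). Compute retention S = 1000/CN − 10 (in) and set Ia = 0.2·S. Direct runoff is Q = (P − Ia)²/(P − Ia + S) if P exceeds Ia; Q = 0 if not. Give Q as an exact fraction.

Q = 20765674609/8717501975 in ≈ 2.382 in

NRCS table: gravel roads, soil group D → CN(II) = 91
CN(III) from CN(II)=91: (23·91)/(10 + 0.13·91) = 209300/2183 ≈ 95.877
Max retention: S = 1000/(209300/2183) − 10 = 900/2093 in (≈ 0.430 in)
Ia = 0.2S: 0.2·0.430 = 0.086 in (exactly 180/2093)
Excess rainfall: 2.840 − 0.086 = 2.754 in; P > Ia so Q > 0
Q: (144103/52325)² ÷ (166603/52325) = 20765674609/8717501975 in (≈ 2.382 in)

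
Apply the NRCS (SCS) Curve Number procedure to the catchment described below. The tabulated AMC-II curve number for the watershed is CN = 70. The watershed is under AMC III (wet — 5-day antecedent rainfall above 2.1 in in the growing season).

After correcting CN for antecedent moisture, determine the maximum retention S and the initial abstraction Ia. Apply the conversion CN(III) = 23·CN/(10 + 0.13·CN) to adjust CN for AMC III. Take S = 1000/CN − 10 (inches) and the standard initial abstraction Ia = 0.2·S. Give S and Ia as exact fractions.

S = 300/161 in ≈ 1.863 in; Ia = 60/161 in ≈ 0.373 in

Adjust CN=70 to AMC III: 23·70/(10 + 0.13·70) → 1610 ÷ (191/10) = 16100/191 ≈ 84.293
Max retention: S = 1000/(16100/191) − 10 = 300/161 in (≈ 1.863 in)
Initial abstraction Ia = S/5 = (300/161)/5 = 60/161 ≈ 0.373 in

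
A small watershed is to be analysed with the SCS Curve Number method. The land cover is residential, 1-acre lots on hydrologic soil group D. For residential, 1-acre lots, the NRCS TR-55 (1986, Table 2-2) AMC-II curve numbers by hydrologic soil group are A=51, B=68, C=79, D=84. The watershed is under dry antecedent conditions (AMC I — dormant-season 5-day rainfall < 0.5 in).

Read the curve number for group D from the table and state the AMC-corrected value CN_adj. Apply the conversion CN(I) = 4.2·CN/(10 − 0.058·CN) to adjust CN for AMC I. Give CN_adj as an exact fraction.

CN_adj = 44100/641 ≈ 68.799

NRCS table: residential, 1-acre lots, soil group D → CN(II) = 84
CN(I) from CN(II)=84: (4.2·84)/(10 − 0.058·84) = 44100/641 ≈ 68.799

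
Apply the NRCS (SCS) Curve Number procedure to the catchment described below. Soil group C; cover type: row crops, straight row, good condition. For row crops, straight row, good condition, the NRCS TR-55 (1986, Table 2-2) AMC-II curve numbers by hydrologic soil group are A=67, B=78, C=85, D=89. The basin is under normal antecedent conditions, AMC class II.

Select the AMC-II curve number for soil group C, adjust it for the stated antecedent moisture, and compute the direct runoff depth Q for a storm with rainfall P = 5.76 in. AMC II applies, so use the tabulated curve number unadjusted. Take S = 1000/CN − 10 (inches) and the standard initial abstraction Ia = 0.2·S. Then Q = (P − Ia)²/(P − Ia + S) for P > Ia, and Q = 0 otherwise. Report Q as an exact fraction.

Q = 440067/107950 in ≈ 4.077 in

NRCS table: row crops, straight row, good condition, soil group C → CN(II) = 85
CN(II) = 85; AMC II needs no correction.
Max retention: S = 1000/85 − 10 = 30/17 in (≈ 1.765 in)
Initial abstraction Ia = S/5 = (30/17)/5 = 6/17 ≈ 0.353 in
Excess rainfall: 5.760 − 0.353 = 5.407 in; P > Ia so Q > 0
Runoff Q = (P−Ia)²/(P−Ia+S) = (5.407)²/(5.407+1.765) = 440067/107950 ≈ 4.077 in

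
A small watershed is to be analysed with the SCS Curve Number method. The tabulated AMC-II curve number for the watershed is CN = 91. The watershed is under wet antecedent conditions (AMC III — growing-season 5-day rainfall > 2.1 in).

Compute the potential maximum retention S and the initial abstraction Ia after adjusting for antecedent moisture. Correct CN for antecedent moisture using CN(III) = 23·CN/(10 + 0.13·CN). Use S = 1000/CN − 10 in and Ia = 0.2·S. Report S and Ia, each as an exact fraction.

CN(III) from CN(II)=91: (23·91)/(10 + 0.13·91) = 209300/2183 ≈ 95.877
Max retention: S = 1000/(209300/2183) − 10 = 900/2093 in (≈ 0.430 in)
Ia = 0.2S: 0.2·0.430 = 0.086 in (exactly 180/2093)

S = 900/2093 in ≈ 0.430 in; Ia = 180/2093 in ≈ 0.086 in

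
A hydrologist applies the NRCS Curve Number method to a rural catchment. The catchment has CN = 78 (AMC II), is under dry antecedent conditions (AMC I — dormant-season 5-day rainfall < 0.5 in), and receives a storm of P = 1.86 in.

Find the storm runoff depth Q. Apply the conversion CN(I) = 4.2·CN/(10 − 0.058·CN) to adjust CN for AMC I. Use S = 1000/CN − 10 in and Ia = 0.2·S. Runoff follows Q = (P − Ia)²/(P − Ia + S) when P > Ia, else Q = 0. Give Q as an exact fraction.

Dry (AMC I): CN(I) = 4.2·78/(10 − 0.058·78) = (1638/5)/(1369/250) = 81900/1369 ≈ 59.825
S = 1000/(81900/1369) − 10 = 5500/819 in ≈ 6.716 in
Ia = 0.2S: 0.2·6.716 = 1.343 in (exactly 1100/819)
Since P=1.860 > Ia=1.343: effective rainfall P−Ia = 21167/40950 in
Q: (21167/40950)² ÷ (296167/40950) = 448041889/12128038650 in (≈ 0.037 in)

Q = 448041889/12128038650 in ≈ 0.037 in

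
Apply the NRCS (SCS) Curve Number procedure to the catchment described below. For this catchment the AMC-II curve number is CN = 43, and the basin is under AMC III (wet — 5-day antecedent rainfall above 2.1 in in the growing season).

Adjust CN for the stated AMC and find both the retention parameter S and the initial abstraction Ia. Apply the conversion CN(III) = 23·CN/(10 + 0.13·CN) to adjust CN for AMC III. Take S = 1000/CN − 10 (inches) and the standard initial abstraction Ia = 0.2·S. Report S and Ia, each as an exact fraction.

S = 5700/989 in ≈ 5.763 in; Ia = 1140/989 in ≈ 1.153 in

Wet (AMC III): CN(III) = 23·43/(10 + 0.13·43) = 989/(1559/100) = 98900/1559 ≈ 63.438
Max retention: S = 1000/(98900/1559) − 10 = 5700/989 in (≈ 5.763 in)
Initial abstraction Ia = S/5 = (5700/989)/5 = 1140/989 ≈ 1.153 in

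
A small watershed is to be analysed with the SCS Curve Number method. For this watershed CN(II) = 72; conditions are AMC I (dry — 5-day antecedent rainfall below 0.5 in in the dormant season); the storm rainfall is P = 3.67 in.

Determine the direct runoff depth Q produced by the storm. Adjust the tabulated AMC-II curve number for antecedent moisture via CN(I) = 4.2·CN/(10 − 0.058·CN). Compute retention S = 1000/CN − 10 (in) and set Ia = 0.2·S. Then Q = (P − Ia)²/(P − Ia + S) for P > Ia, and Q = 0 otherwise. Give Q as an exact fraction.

Q = 24098281/80754300 in ≈ 0.298 in

Dry (AMC I): CN(I) = 4.2·72/(10 − 0.058·72) = (1512/5)/(728/125) = 675/13 ≈ 51.923
Max retention: S = 1000/(675/13) − 10 = 250/27 in (≈ 9.259 in)
Ia = 0.2S: 0.2·9.259 = 1.852 in (exactly 50/27)
Since P=3.670 > Ia=1.852: effective rainfall P−Ia = 4909/2700 in
Q = (4909/2700)²/((4909/2700) + 250/27) = (24098281/7290000)/(29909/2700) = 24098281/80754300 in ≈ 0.298 in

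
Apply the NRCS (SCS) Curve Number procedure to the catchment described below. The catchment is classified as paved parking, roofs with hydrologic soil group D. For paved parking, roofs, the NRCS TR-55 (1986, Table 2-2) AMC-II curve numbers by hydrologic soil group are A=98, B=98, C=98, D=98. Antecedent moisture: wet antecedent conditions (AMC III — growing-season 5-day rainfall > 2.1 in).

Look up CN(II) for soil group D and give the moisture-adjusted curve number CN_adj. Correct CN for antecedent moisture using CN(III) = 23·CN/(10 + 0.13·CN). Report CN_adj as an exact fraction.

NRCS table: paved parking, roofs, soil group D → CN(II) = 98
Wet (AMC III): CN(III) = 23·98/(10 + 0.13·98) = 2254/(1137/50) = 112700/1137 ≈ 99.120

CN_adj = 112700/1137 ≈ 99.120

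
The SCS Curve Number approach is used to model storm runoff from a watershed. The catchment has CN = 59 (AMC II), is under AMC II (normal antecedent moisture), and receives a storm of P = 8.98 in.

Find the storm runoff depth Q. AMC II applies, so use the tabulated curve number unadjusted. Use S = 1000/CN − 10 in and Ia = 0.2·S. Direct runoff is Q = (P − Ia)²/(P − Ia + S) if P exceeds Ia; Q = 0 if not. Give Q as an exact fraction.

AMC II — tabulated CN = 59 applies directly.
S = 1000/59 − 10 = 410/59 in ≈ 6.949 in
Ia = 0.2·(410/59) = 82/59 in ≈ 1.390 in
Excess rainfall: 8.980 − 1.390 = 7.590 in; P > Ia so Q > 0
Runoff Q = (P−Ia)²/(P−Ia+S) = (7.590)²/(7.590+6.949) = 501356881/126528450 ≈ 3.962 in

Q = 501356881/126528450 in ≈ 3.962 in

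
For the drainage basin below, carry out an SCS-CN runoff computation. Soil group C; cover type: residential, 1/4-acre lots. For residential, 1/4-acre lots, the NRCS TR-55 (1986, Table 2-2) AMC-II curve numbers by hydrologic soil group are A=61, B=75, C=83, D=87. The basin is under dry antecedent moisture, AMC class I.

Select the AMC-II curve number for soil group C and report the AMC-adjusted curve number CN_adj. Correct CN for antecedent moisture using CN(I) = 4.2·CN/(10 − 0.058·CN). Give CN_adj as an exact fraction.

NRCS table: residential, 1/4-acre lots, soil group C → CN(II) = 83
Adjust CN=83 to AMC I: 4.2·83/(10 − 0.058·83) → (1743/5) ÷ (2593/500) = 174300/2593 ≈ 67.219

CN_adj = 174300/2593 ≈ 67.219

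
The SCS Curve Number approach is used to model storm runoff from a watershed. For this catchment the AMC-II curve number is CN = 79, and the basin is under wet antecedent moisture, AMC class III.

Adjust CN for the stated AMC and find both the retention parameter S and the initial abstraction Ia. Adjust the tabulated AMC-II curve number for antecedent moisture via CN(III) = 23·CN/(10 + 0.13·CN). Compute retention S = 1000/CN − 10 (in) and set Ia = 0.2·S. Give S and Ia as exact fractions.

S = 2100/1817 in ≈ 1.156 in; Ia = 420/1817 in ≈ 0.231 in

Adjust CN=79 to AMC III: 23·79/(10 + 0.13·79) → 1817 ÷ (2027/100) = 181700/2027 ≈ 89.640
Max retention: S = 1000/(181700/2027) − 10 = 2100/1817 in (≈ 1.156 in)
Initial abstraction Ia = S/5 = (2100/1817)/5 = 420/1817 ≈ 0.231 in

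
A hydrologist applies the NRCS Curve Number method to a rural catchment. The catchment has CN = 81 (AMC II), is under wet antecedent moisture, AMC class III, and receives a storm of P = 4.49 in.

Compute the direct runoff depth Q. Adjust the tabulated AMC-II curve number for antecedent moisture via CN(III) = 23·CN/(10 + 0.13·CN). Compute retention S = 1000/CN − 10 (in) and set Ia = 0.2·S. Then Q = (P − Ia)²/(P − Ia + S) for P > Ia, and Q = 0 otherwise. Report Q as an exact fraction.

Q = 637581489169/184155128100 in ≈ 3.462 in

CN(III) from CN(II)=81: (23·81)/(10 + 0.13·81) = 186300/2053 ≈ 90.745
S = 1000/(186300/2053) − 10 = 1900/1863 in ≈ 1.020 in
Initial abstraction Ia = S/5 = (1900/1863)/5 = 380/1863 ≈ 0.204 in
Since P=4.490 > Ia=0.204: effective rainfall P−Ia = 798487/186300 in
Runoff Q = (P−Ia)²/(P−Ia+S) = (4.286)²/(4.286+1.020) = 637581489169/184155128100 ≈ 3.462 in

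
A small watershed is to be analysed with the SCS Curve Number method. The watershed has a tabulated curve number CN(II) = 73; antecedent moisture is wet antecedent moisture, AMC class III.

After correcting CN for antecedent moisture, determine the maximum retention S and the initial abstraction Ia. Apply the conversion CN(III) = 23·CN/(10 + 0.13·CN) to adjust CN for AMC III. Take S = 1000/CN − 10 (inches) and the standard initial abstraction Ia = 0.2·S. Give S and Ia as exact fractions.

Adjust CN=73 to AMC III: 23·73/(10 + 0.13·73) → 1679 ÷ (1949/100) = 167900/1949 ≈ 86.147
Retention S: 1000/CN − 10 with CN=86.147 → S = 2700/1679 ≈ 1.608 in
Initial abstraction Ia = S/5 = (2700/1679)/5 = 540/1679 ≈ 0.322 in

S = 2700/1679 in ≈ 1.608 in; Ia = 540/1679 in ≈ 0.322 in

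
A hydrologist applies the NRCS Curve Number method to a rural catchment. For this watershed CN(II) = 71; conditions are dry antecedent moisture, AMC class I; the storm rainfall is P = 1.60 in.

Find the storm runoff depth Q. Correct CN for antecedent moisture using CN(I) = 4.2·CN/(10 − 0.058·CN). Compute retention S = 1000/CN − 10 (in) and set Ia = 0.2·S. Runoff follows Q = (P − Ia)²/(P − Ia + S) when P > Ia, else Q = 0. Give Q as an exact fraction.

Adjust CN=71 to AMC I: 4.2·71/(10 − 0.058·71) → (1491/5) ÷ (2941/500) = 149100/2941 ≈ 50.697
Max retention: S = 1000/(149100/2941) − 10 = 14500/1491 in (≈ 9.725 in)
Ia = 0.2·(14500/1491) = 2900/1491 in ≈ 1.945 in
P = 1.600 ≤ Ia = 1.945 in: entire storm abstracted, Q = 0.

Q = 0 in ≈ 0.000 in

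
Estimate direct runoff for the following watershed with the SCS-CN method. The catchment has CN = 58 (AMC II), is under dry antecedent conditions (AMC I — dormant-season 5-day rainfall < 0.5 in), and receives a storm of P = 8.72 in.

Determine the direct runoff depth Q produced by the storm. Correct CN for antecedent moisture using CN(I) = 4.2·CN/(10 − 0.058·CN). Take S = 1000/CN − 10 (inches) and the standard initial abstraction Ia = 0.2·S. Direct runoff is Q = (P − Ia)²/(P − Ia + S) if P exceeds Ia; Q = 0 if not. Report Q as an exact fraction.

Q = 7303842/5916725 in ≈ 1.234 in

Dry (AMC I): CN(I) = 4.2·58/(10 − 0.058·58) = (1218/5)/(1659/250) = 2900/79 ≈ 36.709
Max retention: S = 1000/(2900/79) − 10 = 500/29 in (≈ 17.241 in)
Initial abstraction Ia = S/5 = (500/29)/5 = 100/29 ≈ 3.448 in
P − Ia = 8.720 − 3.448 = 3822/725 ≈ 5.272 in (> 0, runoff occurs)
Q: (3822/725)² ÷ (16322/725) = 7303842/5916725 in (≈ 1.234 in)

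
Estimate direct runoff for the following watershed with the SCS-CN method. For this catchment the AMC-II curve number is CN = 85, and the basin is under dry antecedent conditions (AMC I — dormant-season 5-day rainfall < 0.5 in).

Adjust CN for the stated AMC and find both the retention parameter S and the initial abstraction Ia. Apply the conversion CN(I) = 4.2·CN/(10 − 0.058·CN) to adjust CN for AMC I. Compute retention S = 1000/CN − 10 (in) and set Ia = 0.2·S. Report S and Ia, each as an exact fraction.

S = 500/119 in ≈ 4.202 in; Ia = 100/119 in ≈ 0.840 in

Adjust CN=85 to AMC I: 4.2·85/(10 − 0.058·85) → 357 ÷ (507/100) = 11900/169 ≈ 70.414
S = 1000/(11900/169) − 10 = 500/119 in ≈ 4.202 in
Initial abstraction Ia = S/5 = (500/119)/5 = 100/119 ≈ 0.840 in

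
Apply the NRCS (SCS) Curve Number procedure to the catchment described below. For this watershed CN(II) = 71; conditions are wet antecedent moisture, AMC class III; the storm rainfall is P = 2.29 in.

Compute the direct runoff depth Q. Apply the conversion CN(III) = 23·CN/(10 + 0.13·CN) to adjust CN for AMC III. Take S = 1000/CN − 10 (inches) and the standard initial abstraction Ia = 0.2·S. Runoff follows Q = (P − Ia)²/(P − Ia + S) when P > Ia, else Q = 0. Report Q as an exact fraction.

Adjust CN=71 to AMC III: 23·71/(10 + 0.13·71) → 1633 ÷ (1923/100) = 163300/1923 ≈ 84.919
Max retention: S = 1000/(163300/1923) − 10 = 2900/1633 in (≈ 1.776 in)
Ia = 0.2·(2900/1633) = 580/1633 in ≈ 0.355 in
Excess rainfall: 2.290 − 0.355 = 1.935 in; P > Ia so Q > 0
Q = (315957/163300)²/((315957/163300) + 2900/1633) = (99828825849/26666890000)/(605957/163300) = 99828825849/98952778100 in ≈ 1.009 in

Q = 99828825849/98952778100 in ≈ 1.009 in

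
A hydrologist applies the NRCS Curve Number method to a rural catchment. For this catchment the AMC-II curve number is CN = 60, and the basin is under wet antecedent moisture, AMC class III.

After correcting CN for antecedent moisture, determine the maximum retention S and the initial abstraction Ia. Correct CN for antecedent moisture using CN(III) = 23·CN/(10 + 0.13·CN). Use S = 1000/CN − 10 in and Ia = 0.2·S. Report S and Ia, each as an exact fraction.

Adjust CN=60 to AMC III: 23·60/(10 + 0.13·60) → 1380 ÷ (89/5) = 6900/89 ≈ 77.528
Max retention: S = 1000/(6900/89) − 10 = 200/69 in (≈ 2.899 in)
Initial abstraction Ia = S/5 = (200/69)/5 = 40/69 ≈ 0.580 in

S = 200/69 in ≈ 2.899 in; Ia = 40/69 in ≈ 0.580 in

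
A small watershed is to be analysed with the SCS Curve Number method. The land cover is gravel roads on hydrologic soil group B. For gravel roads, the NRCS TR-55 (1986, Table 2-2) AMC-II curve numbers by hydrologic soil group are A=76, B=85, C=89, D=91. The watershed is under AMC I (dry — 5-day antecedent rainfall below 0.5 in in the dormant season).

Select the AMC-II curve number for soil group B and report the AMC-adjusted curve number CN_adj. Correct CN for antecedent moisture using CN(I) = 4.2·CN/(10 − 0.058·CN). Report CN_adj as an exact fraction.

CN_adj = 11900/169 ≈ 70.414

NRCS table: gravel roads, soil group B → CN(II) = 85
CN(I) from CN(II)=85: (4.2·85)/(10 − 0.058·85) = 11900/169 ≈ 70.414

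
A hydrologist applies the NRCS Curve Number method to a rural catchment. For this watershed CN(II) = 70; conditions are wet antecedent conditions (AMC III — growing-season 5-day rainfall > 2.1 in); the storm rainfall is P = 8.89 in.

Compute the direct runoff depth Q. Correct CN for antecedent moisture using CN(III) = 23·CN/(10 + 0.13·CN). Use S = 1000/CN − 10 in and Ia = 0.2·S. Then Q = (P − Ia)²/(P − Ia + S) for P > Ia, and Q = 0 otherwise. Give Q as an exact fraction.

Q = 18804362641/2690776900 in ≈ 6.988 in

CN(III) from CN(II)=70: (23·70)/(10 + 0.13·70) = 16100/191 ≈ 84.293
S = 1000/(16100/191) − 10 = 300/161 in ≈ 1.863 in
Ia = 0.2S: 0.2·1.863 = 0.373 in (exactly 60/161)
P − Ia = 8.890 − 0.373 = 137129/16100 ≈ 8.517 in (> 0, runoff occurs)
Q: (137129/16100)² ÷ (167129/16100) = 18804362641/2690776900 in (≈ 6.988 in)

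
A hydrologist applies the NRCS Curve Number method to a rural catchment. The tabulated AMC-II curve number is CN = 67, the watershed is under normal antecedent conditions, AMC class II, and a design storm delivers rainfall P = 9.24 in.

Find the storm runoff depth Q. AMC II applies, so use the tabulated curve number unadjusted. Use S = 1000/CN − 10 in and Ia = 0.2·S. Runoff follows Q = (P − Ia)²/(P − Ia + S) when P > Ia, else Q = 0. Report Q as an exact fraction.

Q = 1931171/373525 in ≈ 5.170 in

AMC II — tabulated CN = 67 applies directly.
Retention S: 1000/CN − 10 with CN=67.000 → S = 330/67 ≈ 4.925 in
Initial abstraction Ia = S/5 = (330/67)/5 = 66/67 ≈ 0.985 in
Since P=9.240 > Ia=0.985: effective rainfall P−Ia = 13827/1675 in
Q = (13827/1675)²/((13827/1675) + 330/67) = (191185929/2805625)/(22077/1675) = 1931171/373525 in ≈ 5.170 in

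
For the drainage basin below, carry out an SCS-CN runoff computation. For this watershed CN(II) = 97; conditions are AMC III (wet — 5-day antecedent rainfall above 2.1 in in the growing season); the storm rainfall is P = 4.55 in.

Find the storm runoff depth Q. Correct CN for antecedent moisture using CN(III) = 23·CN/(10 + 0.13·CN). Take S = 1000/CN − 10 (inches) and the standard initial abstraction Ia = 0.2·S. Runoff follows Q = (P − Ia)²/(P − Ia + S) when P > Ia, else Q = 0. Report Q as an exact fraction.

Q = 40731716041/9272973020 in ≈ 4.393 in

Wet (AMC III): CN(III) = 23·97/(10 + 0.13·97) = 2231/(2261/100) = 223100/2261 ≈ 98.673
Retention S: 1000/CN − 10 with CN=98.673 → S = 300/2231 ≈ 0.134 in
Initial abstraction Ia = S/5 = (300/2231)/5 = 60/2231 ≈ 0.027 in
Excess rainfall: 4.550 − 0.027 = 4.523 in; P > Ia so Q > 0
Runoff Q = (P−Ia)²/(P−Ia+S) = (4.523)²/(4.523+0.134) = 40731716041/9272973020 ≈ 4.393 in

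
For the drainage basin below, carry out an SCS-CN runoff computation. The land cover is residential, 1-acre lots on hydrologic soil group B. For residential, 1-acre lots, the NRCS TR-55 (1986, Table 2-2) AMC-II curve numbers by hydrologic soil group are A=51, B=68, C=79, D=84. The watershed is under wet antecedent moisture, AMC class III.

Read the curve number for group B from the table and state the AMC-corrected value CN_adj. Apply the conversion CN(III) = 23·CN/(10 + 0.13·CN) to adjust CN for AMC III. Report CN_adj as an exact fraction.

NRCS table: residential, 1-acre lots, soil group B → CN(II) = 68
Adjust CN=68 to AMC III: 23·68/(10 + 0.13·68) → 1564 ÷ (471/25) = 39100/471 ≈ 83.015

CN_adj = 39100/471 ≈ 83.015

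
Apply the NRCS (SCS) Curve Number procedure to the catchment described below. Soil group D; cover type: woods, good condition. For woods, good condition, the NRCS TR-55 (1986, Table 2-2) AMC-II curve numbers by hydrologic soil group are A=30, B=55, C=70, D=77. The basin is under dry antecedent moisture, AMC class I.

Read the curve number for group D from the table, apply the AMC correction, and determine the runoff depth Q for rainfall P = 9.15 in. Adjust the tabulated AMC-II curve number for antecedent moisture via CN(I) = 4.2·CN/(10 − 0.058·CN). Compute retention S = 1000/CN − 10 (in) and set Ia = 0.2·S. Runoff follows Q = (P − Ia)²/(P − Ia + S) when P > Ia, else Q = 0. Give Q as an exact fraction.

Q = 62455507921/15520321740 in ≈ 4.024 in

NRCS table: woods, good condition, soil group D → CN(II) = 77
Dry (AMC I): CN(I) = 4.2·77/(10 − 0.058·77) = (1617/5)/(2767/500) = 161700/2767 ≈ 58.439
Retention S: 1000/CN − 10 with CN=58.439 → S = 11500/1617 ≈ 7.112 in
Ia = 0.2·(11500/1617) = 2300/1617 in ≈ 1.422 in
Excess rainfall: 9.150 − 1.422 = 7.728 in; P > Ia so Q > 0
Q = (249911/32340)²/((249911/32340) + 11500/1617) = (62455507921/1045875600)/(479911/32340) = 62455507921/15520321740 in ≈ 4.024 in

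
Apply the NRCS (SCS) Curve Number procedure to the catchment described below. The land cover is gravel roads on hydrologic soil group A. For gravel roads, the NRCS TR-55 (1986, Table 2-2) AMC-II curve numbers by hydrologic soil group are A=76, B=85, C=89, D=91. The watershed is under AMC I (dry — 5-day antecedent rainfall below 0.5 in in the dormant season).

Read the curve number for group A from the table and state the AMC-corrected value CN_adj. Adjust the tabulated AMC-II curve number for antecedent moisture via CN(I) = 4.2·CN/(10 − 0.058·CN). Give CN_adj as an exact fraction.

CN_adj = 13300/233 ≈ 57.082

NRCS table: gravel roads, soil group A → CN(II) = 76
CN(I) from CN(II)=76: (4.2·76)/(10 − 0.058·76) = 13300/233 ≈ 57.082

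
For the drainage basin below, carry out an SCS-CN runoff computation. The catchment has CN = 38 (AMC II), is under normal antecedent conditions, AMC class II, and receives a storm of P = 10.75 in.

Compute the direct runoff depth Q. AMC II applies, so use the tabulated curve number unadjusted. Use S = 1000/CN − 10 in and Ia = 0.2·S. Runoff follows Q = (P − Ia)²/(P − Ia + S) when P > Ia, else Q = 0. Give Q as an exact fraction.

Average conditions: CN = 38 (no AMC adjustment).
S = 1000/38 − 10 = 310/19 in ≈ 16.316 in
Initial abstraction Ia = S/5 = (310/19)/5 = 62/19 ≈ 3.263 in
Excess rainfall: 10.750 − 3.263 = 7.487 in; P > Ia so Q > 0
Q: (569/76)² ÷ (1809/76) = 323761/137484 in (≈ 2.355 in)

Q = 323761/137484 in ≈ 2.355 in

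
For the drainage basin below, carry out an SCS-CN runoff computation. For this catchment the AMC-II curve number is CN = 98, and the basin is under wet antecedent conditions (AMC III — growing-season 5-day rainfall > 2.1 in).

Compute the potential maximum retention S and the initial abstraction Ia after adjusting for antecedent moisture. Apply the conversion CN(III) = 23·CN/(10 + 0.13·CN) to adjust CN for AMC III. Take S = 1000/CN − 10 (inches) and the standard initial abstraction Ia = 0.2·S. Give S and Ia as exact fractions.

S = 100/1127 in ≈ 0.089 in; Ia = 20/1127 in ≈ 0.018 in

CN(III) from CN(II)=98: (23·98)/(10 + 0.13·98) = 112700/1137 ≈ 99.120
S = 1000/(112700/1137) − 10 = 100/1127 in ≈ 0.089 in
Initial abstraction Ia = S/5 = (100/1127)/5 = 20/1127 ≈ 0.018 in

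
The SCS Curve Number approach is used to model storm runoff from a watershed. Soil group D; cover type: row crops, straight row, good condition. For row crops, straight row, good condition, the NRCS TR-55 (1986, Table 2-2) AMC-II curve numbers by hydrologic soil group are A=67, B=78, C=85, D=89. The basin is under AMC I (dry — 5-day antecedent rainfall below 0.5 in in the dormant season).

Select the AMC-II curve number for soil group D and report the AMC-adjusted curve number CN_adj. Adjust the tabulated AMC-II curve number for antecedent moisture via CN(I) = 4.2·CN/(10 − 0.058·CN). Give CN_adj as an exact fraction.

NRCS table: row crops, straight row, good condition, soil group D → CN(II) = 89
Dry (AMC I): CN(I) = 4.2·89/(10 − 0.058·89) = (1869/5)/(2419/500) = 186900/2419 ≈ 77.263

CN_adj = 186900/2419 ≈ 77.263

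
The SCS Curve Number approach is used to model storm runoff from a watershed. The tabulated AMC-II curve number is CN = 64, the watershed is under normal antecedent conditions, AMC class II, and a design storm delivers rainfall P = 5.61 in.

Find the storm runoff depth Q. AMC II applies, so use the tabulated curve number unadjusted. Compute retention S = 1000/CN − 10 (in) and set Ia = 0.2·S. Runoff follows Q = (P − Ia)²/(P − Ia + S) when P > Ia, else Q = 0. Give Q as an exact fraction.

Q = 268203/134800 in ≈ 1.990 in

AMC II — tabulated CN = 64 applies directly.
S = 1000/64 − 10 = 45/8 in ≈ 5.625 in
Initial abstraction Ia = S/5 = (45/8)/5 = 9/8 ≈ 1.125 in
Since P=5.610 > Ia=1.125: effective rainfall P−Ia = 897/200 in
Runoff Q = (P−Ia)²/(P−Ia+S) = (4.485)²/(4.485+5.625) = 268203/134800 ≈ 1.990 in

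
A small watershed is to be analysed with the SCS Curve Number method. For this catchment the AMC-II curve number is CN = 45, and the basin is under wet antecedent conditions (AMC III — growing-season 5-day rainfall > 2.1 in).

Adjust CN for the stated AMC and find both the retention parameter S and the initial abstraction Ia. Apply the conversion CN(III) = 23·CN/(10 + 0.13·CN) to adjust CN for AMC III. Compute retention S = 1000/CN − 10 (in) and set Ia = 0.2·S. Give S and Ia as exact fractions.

S = 1100/207 in ≈ 5.314 in; Ia = 220/207 in ≈ 1.063 in

CN(III) from CN(II)=45: (23·45)/(10 + 0.13·45) = 20700/317 ≈ 65.300
Retention S: 1000/CN − 10 with CN=65.300 → S = 1100/207 ≈ 5.314 in
Ia = 0.2S: 0.2·5.314 = 1.063 in (exactly 220/207)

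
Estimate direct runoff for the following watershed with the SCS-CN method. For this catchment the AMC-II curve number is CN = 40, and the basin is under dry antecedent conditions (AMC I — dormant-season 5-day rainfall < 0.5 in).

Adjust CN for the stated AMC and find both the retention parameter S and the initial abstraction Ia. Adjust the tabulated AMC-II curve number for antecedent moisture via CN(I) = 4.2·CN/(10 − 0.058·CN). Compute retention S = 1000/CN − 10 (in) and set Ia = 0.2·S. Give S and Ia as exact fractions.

Dry (AMC I): CN(I) = 4.2·40/(10 − 0.058·40) = 168/(192/25) = 175/8 ≈ 21.875
Retention S: 1000/CN − 10 with CN=21.875 → S = 250/7 ≈ 35.714 in
Ia = 0.2·(250/7) = 50/7 in ≈ 7.143 in

S = 250/7 in ≈ 35.714 in; Ia = 50/7 in ≈ 7.143 in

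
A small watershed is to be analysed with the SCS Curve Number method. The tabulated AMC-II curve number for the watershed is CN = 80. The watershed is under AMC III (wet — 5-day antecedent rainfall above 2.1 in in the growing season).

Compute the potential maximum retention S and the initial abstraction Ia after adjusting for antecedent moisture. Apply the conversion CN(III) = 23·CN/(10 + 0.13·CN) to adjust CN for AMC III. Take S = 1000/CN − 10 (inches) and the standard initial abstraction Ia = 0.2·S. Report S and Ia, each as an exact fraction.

CN(III) from CN(II)=80: (23·80)/(10 + 0.13·80) = 4600/51 ≈ 90.196
S = 1000/(4600/51) − 10 = 25/23 in ≈ 1.087 in
Initial abstraction Ia = S/5 = (25/23)/5 = 5/23 ≈ 0.217 in

S = 25/23 in ≈ 1.087 in; Ia = 5/23 in ≈ 0.217 in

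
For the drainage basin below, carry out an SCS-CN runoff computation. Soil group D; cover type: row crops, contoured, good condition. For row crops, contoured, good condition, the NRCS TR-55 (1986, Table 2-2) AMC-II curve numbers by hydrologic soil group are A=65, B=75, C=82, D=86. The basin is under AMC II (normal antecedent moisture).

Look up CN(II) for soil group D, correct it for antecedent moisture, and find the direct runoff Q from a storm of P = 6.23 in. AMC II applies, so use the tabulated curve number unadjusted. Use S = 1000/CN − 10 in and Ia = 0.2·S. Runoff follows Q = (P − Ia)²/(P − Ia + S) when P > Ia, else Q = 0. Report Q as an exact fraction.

Q = 13155129/2842300 in ≈ 4.628 in

NRCS table: row crops, contoured, good condition, soil group D → CN(II) = 86
CN(II) = 86; AMC II needs no correction.
S = 1000/86 − 10 = 70/43 in ≈ 1.628 in
Ia = 0.2·(70/43) = 14/43 in ≈ 0.326 in
P − Ia = 6.230 − 0.326 = 25389/4300 ≈ 5.904 in (> 0, runoff occurs)
Q: (25389/4300)² ÷ (32389/4300) = 13155129/2842300 in (≈ 4.628 in)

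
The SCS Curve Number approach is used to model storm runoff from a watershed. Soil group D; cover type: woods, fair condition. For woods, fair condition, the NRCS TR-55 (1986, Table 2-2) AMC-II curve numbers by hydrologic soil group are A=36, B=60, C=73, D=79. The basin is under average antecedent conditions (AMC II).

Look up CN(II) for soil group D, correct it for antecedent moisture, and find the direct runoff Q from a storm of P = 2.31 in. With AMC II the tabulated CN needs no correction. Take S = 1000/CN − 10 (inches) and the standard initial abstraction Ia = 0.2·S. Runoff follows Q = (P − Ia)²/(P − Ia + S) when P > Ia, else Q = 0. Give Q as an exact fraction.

NRCS table: woods, fair condition, soil group D → CN(II) = 79
AMC II — tabulated CN = 79 applies directly.
Max retention: S = 1000/79 − 10 = 210/79 in (≈ 2.658 in)
Initial abstraction Ia = S/5 = (210/79)/5 = 42/79 ≈ 0.532 in
P − Ia = 2.310 − 0.532 = 14049/7900 ≈ 1.778 in (> 0, runoff occurs)
Q = (14049/7900)²/((14049/7900) + 210/79) = (197374401/62410000)/(35049/7900) = 9398781/13185100 in ≈ 0.713 in

Q = 9398781/13185100 in ≈ 0.713 in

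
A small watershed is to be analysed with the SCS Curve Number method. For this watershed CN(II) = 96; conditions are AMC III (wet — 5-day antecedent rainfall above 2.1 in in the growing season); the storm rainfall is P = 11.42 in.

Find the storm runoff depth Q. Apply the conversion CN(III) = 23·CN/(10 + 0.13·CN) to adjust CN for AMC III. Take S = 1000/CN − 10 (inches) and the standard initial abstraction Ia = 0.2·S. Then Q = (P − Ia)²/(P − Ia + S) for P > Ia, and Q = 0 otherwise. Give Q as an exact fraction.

Adjust CN=96 to AMC III: 23·96/(10 + 0.13·96) → 2208 ÷ (562/25) = 27600/281 ≈ 98.221
Retention S: 1000/CN − 10 with CN=98.221 → S = 25/138 ≈ 0.181 in
Ia = 0.2·(25/138) = 5/138 in ≈ 0.036 in
P − Ia = 11.420 − 0.036 = 19637/1725 ≈ 11.384 in (> 0, runoff occurs)
Q = (19637/1725)²/((19637/1725) + 25/138) = (385611769/2975625)/(39899/3450) = 771223538/68825775 in ≈ 11.205 in

Q = 771223538/68825775 in ≈ 11.205 in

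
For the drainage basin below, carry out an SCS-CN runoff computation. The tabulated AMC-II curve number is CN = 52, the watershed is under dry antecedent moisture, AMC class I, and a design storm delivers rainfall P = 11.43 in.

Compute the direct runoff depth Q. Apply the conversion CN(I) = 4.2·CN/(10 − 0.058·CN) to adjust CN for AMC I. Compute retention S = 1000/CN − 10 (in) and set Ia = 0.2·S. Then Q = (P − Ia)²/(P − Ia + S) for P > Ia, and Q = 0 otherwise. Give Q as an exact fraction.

Adjust CN=52 to AMC I: 4.2·52/(10 − 0.058·52) → (1092/5) ÷ (873/125) = 9100/291 ≈ 31.271
Max retention: S = 1000/(9100/291) − 10 = 2000/91 in (≈ 21.978 in)
Ia = 0.2S: 0.2·21.978 = 4.396 in (exactly 400/91)
Excess rainfall: 11.430 − 4.396 = 7.034 in; P > Ia so Q > 0
Q = (64013/9100)²/((64013/9100) + 2000/91) = (4097664169/82810000)/(264013/9100) = 4097664169/2402518300 in ≈ 1.706 in

Q = 4097664169/2402518300 in ≈ 1.706 in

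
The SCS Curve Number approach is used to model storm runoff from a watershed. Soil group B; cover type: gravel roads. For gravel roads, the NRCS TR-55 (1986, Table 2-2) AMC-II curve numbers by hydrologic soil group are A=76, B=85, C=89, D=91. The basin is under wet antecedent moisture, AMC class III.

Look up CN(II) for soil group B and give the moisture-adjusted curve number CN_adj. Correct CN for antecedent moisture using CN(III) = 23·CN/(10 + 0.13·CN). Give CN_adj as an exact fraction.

CN_adj = 39100/421 ≈ 92.874

NRCS table: gravel roads, soil group B → CN(II) = 85
CN(III) from CN(II)=85: (23·85)/(10 + 0.13·85) = 39100/421 ≈ 92.874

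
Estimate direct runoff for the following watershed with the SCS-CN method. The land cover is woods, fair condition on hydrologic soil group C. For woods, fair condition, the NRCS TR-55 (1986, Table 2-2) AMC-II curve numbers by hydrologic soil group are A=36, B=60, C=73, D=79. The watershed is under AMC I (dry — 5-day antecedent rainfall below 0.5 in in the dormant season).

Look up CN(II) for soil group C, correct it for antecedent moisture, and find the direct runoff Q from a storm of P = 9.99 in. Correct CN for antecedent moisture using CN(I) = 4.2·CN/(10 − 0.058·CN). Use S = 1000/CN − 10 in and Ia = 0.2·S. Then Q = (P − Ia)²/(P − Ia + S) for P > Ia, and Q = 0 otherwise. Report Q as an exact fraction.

NRCS table: woods, fair condition, soil group C → CN(II) = 73
Dry (AMC I): CN(I) = 4.2·73/(10 − 0.058·73) = (1533/5)/(2883/500) = 51100/961 ≈ 53.174
Retention S: 1000/CN − 10 with CN=53.174 → S = 4500/511 ≈ 8.806 in
Ia = 0.2S: 0.2·8.806 = 1.761 in (exactly 900/511)
Excess rainfall: 9.990 − 1.761 = 8.229 in; P > Ia so Q > 0
Q = (420489/51100)²/((420489/51100) + 4500/511) = (176810999121/2611210000)/(870489/51100) = 19645666569/4942443100 in ≈ 3.975 in

Q = 19645666569/4942443100 in ≈ 3.975 in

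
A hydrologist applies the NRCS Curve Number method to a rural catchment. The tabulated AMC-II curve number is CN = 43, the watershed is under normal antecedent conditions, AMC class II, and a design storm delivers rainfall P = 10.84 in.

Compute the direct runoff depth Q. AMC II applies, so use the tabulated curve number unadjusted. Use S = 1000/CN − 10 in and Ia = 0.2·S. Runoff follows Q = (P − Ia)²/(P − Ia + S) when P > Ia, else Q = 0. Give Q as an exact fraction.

Q = 77492809/24781975 in ≈ 3.127 in

AMC II — tabulated CN = 43 applies directly.
Retention S: 1000/CN − 10 with CN=43.000 → S = 570/43 ≈ 13.256 in
Ia = 0.2S: 0.2·13.256 = 2.651 in (exactly 114/43)
Since P=10.840 > Ia=2.651: effective rainfall P−Ia = 8803/1075 in
Q = (8803/1075)²/((8803/1075) + 570/43) = (77492809/1155625)/(23053/1075) = 77492809/24781975 in ≈ 3.127 in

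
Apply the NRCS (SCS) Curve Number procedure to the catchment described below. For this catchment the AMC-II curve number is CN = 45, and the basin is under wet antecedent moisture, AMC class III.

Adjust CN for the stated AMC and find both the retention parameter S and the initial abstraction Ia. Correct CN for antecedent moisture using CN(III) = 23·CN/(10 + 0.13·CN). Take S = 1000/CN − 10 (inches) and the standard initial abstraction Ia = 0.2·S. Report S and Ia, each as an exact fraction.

S = 1100/207 in ≈ 5.314 in; Ia = 220/207 in ≈ 1.063 in

Adjust CN=45 to AMC III: 23·45/(10 + 0.13·45) → 1035 ÷ (317/20) = 20700/317 ≈ 65.300
Max retention: S = 1000/(20700/317) − 10 = 1100/207 in (≈ 5.314 in)
Ia = 0.2S: 0.2·5.314 = 1.063 in (exactly 220/207)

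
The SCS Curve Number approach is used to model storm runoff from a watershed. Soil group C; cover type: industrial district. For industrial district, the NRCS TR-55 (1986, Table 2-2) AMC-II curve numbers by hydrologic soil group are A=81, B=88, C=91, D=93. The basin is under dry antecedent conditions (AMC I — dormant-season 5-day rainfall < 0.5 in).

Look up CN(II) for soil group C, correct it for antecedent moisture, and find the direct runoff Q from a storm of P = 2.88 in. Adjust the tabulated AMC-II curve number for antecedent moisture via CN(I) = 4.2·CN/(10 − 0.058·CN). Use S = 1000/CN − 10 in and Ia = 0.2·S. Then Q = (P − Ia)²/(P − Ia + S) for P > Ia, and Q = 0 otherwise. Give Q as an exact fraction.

NRCS table: industrial district, soil group C → CN(II) = 91
Dry (AMC I): CN(I) = 4.2·91/(10 − 0.058·91) = (1911/5)/(2361/500) = 63700/787 ≈ 80.940
Retention S: 1000/CN − 10 with CN=80.940 → S = 1500/637 ≈ 2.355 in
Ia = 0.2S: 0.2·2.355 = 0.471 in (exactly 300/637)
P − Ia = 2.880 − 0.471 = 38364/15925 ≈ 2.409 in (> 0, runoff occurs)
Runoff Q = (P−Ia)²/(P−Ia+S) = (2.409)²/(2.409+2.355) = 61324854/50338925 ≈ 1.218 in

Q = 61324854/50338925 in ≈ 1.218 in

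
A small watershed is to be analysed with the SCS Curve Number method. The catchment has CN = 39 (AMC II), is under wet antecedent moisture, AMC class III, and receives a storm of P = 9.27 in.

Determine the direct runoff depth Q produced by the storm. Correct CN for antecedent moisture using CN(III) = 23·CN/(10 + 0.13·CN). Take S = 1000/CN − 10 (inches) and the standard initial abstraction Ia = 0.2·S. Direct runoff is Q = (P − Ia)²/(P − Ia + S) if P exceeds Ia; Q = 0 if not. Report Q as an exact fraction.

Wet (AMC III): CN(III) = 23·39/(10 + 0.13·39) = 897/(1507/100) = 89700/1507 ≈ 59.522
Max retention: S = 1000/(89700/1507) − 10 = 6100/897 in (≈ 6.800 in)
Ia = 0.2·(6100/897) = 1220/897 in ≈ 1.360 in
Excess rainfall: 9.270 − 1.360 = 7.910 in; P > Ia so Q > 0
Q: (709519/89700)² ÷ (1319519/89700) = 503417211361/118360854300 in (≈ 4.253 in)

Q = 503417211361/118360854300 in ≈ 4.253 in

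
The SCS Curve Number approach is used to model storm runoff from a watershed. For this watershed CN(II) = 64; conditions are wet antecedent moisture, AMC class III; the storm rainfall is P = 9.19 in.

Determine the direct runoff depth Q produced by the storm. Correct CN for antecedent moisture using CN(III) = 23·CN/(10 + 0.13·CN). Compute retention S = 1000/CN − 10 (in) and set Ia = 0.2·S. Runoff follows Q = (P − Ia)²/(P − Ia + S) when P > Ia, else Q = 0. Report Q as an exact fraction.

Adjust CN=64 to AMC III: 23·64/(10 + 0.13·64) → 1472 ÷ (458/25) = 18400/229 ≈ 80.349
Retention S: 1000/CN − 10 with CN=80.349 → S = 225/92 ≈ 2.446 in
Ia = 0.2S: 0.2·2.446 = 0.489 in (exactly 45/92)
Excess rainfall: 9.190 − 0.489 = 8.701 in; P > Ia so Q > 0
Q = (5003/575)²/((5003/575) + 225/92) = (25030009/330625)/(25637/2300) = 100120036/14741275 in ≈ 6.792 in

Q = 100120036/14741275 in ≈ 6.792 in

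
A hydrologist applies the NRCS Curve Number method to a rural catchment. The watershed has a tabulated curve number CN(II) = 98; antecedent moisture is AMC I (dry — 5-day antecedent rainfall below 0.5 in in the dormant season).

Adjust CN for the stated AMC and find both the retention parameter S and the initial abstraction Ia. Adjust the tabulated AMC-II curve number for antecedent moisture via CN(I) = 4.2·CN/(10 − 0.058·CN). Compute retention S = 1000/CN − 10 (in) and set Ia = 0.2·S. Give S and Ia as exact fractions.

S = 500/1029 in ≈ 0.486 in; Ia = 100/1029 in ≈ 0.097 in

CN(I) from CN(II)=98: (4.2·98)/(10 − 0.058·98) = 102900/1079 ≈ 95.366
Max retention: S = 1000/(102900/1079) − 10 = 500/1029 in (≈ 0.486 in)
Ia = 0.2·(500/1029) = 100/1029 in ≈ 0.097 in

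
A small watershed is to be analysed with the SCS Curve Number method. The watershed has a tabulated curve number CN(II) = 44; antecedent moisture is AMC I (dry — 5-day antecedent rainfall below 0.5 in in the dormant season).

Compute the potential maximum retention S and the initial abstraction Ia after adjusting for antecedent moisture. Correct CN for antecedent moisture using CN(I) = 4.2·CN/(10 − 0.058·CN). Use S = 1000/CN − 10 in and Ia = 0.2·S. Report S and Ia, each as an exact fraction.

S = 1000/33 in ≈ 30.303 in; Ia = 200/33 in ≈ 6.061 in

Dry (AMC I): CN(I) = 4.2·44/(10 − 0.058·44) = (924/5)/(931/125) = 3300/133 ≈ 24.812
S = 1000/(3300/133) − 10 = 1000/33 in ≈ 30.303 in
Initial abstraction Ia = S/5 = (1000/33)/5 = 200/33 ≈ 6.061 in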